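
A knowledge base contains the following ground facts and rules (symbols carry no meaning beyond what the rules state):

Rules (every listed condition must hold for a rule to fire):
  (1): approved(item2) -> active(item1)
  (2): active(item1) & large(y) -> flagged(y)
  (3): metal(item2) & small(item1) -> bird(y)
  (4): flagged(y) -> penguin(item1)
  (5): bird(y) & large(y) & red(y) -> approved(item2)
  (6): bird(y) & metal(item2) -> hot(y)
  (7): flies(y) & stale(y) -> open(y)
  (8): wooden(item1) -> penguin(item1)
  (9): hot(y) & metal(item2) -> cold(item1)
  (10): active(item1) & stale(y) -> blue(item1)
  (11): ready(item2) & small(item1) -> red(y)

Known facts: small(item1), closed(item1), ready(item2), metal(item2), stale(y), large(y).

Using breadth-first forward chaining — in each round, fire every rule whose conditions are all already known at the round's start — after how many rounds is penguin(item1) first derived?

Round 1 — (3), (11), derive bird(y), red(y).
Round 2 — (5), (6), derive approved(item2), hot(y).
Round 3 — (1), (9), derive active(item1), cold(item1).
Round 4 — (2), (10), derive flagged(y), blue(item1).
Round 5 — (4), derive penguin(item1).
penguin(item1) first appears in round 5.

5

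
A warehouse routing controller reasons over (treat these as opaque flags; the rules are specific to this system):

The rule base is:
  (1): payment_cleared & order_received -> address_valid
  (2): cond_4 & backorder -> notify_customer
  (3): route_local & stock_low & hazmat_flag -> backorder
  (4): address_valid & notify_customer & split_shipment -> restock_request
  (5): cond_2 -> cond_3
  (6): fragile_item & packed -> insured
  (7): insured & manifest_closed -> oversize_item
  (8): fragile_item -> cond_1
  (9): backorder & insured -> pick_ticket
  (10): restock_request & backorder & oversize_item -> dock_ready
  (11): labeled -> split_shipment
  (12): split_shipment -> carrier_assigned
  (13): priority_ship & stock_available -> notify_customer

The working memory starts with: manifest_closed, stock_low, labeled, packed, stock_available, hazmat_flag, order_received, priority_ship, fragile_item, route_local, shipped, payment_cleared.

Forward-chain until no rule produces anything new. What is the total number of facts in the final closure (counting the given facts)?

Round 1 fires (1), (3), (6), (8), (11), (13), giving address_valid, backorder, insured, cond_1, split_shipment, notify_customer.
Round 2 fires (4), (7), (9), (12), giving restock_request, oversize_item, pick_ticket, carrier_assigned.
Round 3 fires (10), giving dock_ready.
Closure: {address_valid, backorder, carrier_assigned, cond_1, dock_ready, fragile_item, hazmat_flag, insured, labeled, manifest_closed, notify_customer, order_received, oversize_item, packed, payment_cleared, pick_ticket, priority_ship, restock_request, route_local, shipped, split_shipment, stock_available, stock_low} — 23 facts.

23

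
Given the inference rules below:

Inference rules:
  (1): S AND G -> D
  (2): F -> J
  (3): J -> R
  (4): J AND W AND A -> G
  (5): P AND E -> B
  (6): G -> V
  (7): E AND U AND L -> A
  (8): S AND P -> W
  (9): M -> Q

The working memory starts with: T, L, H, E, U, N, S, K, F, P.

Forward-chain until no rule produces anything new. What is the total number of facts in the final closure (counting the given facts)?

18

[1] (2) [F -> J]; (5) [P AND E -> B]; (7) [E AND U AND L -> A]; (8) [S AND P -> W]. ⇒ new: J, B, A, W.
[2] (3) [J -> R]; (4) [J AND W AND A -> G]. ⇒ new: R, G.
[3] (1) [S AND G -> D]; (6) [G -> V]. ⇒ new: D, V.
Closure: {A, B, D, E, F, G, H, J, K, L, N, P, R, S, T, U, V, W} — 18 facts.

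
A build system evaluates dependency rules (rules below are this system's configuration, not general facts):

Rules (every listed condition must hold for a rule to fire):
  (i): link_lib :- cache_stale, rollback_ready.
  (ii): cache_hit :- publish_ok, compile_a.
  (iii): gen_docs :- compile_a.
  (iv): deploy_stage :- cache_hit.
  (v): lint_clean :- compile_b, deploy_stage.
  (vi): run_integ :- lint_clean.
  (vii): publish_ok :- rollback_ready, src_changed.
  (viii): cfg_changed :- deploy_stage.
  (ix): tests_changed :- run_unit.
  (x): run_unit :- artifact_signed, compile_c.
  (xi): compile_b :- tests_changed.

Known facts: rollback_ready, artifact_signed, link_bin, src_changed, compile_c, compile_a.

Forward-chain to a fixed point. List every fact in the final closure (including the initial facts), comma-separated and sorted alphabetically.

Round 1: (iii) [gen_docs :- compile_a.]; (vii) [publish_ok :- rollback_ready, src_changed.]; (x) [run_unit :- artifact_signed, compile_c.]. Adds gen_docs, publish_ok, run_unit.
Round 2: (ii) [cache_hit :- publish_ok, compile_a.]; (ix) [tests_changed :- run_unit.]. Adds cache_hit, tests_changed.
Round 3: (iv) [deploy_stage :- cache_hit.]; (xi) [compile_b :- tests_changed.]. Adds deploy_stage, compile_b.
Round 4: (v) [lint_clean :- compile_b, deploy_stage.]; (viii) [cfg_changed :- deploy_stage.]. Adds lint_clean, cfg_changed.
Round 5: (vi) [run_integ :- lint_clean.]. Adds run_integ.

artifact_signed, cache_hit, cfg_changed, compile_a, compile_b, compile_c, deploy_stage, gen_docs, link_bin, lint_clean, publish_ok, rollback_ready, run_integ, run_unit, src_changed, tests_changed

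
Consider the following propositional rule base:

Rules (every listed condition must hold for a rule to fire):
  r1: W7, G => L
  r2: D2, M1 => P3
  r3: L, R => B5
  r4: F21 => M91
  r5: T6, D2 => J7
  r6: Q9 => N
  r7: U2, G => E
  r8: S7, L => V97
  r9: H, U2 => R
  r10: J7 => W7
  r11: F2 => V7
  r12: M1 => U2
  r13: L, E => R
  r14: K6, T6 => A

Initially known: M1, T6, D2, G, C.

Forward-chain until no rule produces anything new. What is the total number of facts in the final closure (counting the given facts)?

Round 1 — r2, r5, r12, derive P3, J7, U2.
Round 2 — r7, r10, derive E, W7.
Round 3 — r1, derive L.
Round 4 — r13, derive R.
Round 5 — r3, derive B5.
Closure: {B5, C, D2, E, G, J7, L, M1, P3, R, T6, U2, W7} — 13 facts.

13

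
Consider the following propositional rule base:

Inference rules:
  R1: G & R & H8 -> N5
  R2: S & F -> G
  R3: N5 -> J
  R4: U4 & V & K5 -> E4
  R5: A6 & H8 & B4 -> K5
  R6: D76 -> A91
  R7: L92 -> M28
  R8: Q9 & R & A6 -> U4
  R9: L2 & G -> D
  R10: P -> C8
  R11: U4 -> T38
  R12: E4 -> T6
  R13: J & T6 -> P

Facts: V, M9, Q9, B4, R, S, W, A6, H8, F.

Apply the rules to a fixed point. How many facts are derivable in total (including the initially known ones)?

20

Round 1 fires R2, R5, R8, giving G, K5, U4.
Round 2 fires R1, R4, R11, giving N5, E4, T38.
Round 3 fires R3, R12, giving J, T6.
Round 4 fires R13, giving P.
Round 5 fires R10, giving C8.
Closure: {A6, B4, C8, E4, F, G, H8, J, K5, M9, N5, P, Q9, R, S, T38, T6, U4, V, W} — 20 facts.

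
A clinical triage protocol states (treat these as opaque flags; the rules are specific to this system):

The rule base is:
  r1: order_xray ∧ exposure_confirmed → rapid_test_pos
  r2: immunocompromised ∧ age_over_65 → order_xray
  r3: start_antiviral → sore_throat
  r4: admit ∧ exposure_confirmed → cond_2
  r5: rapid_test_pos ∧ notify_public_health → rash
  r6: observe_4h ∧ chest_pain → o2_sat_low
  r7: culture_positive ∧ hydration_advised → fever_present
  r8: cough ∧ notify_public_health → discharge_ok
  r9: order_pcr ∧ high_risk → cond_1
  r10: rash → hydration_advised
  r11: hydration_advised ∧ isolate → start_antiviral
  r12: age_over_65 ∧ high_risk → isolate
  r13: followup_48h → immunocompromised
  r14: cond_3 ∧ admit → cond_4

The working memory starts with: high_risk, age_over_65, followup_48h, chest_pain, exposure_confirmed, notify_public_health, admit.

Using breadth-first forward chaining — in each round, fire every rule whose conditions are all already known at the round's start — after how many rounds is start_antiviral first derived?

Round 1 — r4, r12, r13, derive cond_2, isolate, immunocompromised.
Round 2 — r2, derive order_xray.
Round 3 — r1, derive rapid_test_pos.
Round 4 — r5, derive rash.
Round 5 — r10, derive hydration_advised.
Round 6 — r11, derive start_antiviral.
start_antiviral first appears in round 6.

6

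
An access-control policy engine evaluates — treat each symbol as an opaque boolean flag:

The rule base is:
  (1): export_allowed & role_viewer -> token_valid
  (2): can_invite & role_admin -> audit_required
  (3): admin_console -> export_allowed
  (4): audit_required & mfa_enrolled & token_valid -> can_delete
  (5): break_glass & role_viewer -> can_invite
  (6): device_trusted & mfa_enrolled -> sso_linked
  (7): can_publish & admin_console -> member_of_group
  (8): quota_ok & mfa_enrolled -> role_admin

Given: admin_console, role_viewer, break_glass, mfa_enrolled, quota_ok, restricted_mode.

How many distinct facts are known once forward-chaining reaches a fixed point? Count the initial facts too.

Round 1: (3) [admin_console -> export_allowed]; (5) [break_glass & role_viewer -> can_invite]; (8) [quota_ok & mfa_enrolled -> role_admin]. New: export_allowed, can_invite, role_admin.
Round 2: (1) [export_allowed & role_viewer -> token_valid]; (2) [can_invite & role_admin -> audit_required]. New: token_valid, audit_required.
Round 3: (4) [audit_required & mfa_enrolled & token_valid -> can_delete]. New: can_delete.
Closure: {admin_console, audit_required, break_glass, can_delete, can_invite, export_allowed, mfa_enrolled, quota_ok, restricted_mode, role_admin, role_viewer, token_valid} — 12 facts.

12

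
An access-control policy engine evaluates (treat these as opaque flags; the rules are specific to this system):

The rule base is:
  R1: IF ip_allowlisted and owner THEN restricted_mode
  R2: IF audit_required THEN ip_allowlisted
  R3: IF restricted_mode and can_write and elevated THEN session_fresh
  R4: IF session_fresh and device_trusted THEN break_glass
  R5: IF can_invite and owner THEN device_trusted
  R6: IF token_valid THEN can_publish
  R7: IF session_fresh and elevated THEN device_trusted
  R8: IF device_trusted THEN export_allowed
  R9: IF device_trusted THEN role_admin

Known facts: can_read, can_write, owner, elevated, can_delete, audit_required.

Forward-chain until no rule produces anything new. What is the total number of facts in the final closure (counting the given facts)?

Round 1: R2 [IF audit_required THEN ip_allowlisted]. Adds ip_allowlisted.
Round 2: R1 [IF ip_allowlisted and owner THEN restricted_mode]. Adds restricted_mode.
Round 3: R3 [IF restricted_mode and can_write and elevated THEN session_fresh]. Adds session_fresh.
Round 4: R7 [IF session_fresh and elevated THEN device_trusted]. Adds device_trusted.
Round 5: R4 [IF session_fresh and device_trusted THEN break_glass]; R8 [IF device_trusted THEN export_allowed]; R9 [IF device_trusted THEN role_admin]. Adds break_glass, export_allowed, role_admin.
Closure: {audit_required, break_glass, can_delete, can_read, can_write, device_trusted, elevated, export_allowed, ip_allowlisted, owner, restricted_mode, role_admin, session_fresh} — 13 facts.

13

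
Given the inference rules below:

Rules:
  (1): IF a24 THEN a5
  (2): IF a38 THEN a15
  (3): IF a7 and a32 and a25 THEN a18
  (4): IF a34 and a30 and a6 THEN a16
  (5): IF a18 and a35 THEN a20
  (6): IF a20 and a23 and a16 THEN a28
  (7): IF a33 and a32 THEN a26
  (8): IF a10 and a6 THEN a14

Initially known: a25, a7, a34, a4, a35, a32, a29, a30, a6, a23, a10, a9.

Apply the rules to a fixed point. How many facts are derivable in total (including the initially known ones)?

Round 1: (3) [IF a7 and a32 and a25 THEN a18]; (4) [IF a34 and a30 and a6 THEN a16]; (8) [IF a10 and a6 THEN a14]. Adds a18, a16, a14.
Round 2: (5) [IF a18 and a35 THEN a20]. Adds a20.
Round 3: (6) [IF a20 and a23 and a16 THEN a28]. Adds a28.
Closure: {a10, a14, a16, a18, a20, a23, a25, a28, a29, a30, a32, a34, a35, a4, a6, a7, a9} — 17 facts.

17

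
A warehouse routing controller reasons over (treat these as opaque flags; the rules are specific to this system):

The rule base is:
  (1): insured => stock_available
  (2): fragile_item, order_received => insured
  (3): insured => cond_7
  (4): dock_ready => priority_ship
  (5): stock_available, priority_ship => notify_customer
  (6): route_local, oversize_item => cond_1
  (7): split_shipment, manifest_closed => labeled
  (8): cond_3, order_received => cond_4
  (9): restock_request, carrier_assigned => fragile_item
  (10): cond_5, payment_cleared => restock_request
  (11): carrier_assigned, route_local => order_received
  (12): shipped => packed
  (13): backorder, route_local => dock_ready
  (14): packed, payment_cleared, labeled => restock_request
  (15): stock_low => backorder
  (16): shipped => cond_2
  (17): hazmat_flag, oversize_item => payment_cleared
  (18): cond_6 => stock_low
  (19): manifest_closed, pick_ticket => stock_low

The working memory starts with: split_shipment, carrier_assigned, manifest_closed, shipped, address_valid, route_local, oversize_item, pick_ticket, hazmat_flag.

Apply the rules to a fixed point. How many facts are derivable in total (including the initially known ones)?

Round 1: (6) [route_local, oversize_item => cond_1]; (7) [split_shipment, manifest_closed => labeled]; (11) [carrier_assigned, route_local => order_received]; (12) [shipped => packed]; (16) [shipped => cond_2]; (17) [hazmat_flag, oversize_item => payment_cleared]; (19) [manifest_closed, pick_ticket => stock_low]. Adds cond_1, labeled, order_received, packed, cond_2, payment_cleared, stock_low.
Round 2: (14) [packed, payment_cleared, labeled => restock_request]; (15) [stock_low => backorder]. Adds restock_request, backorder.
Round 3: (9) [restock_request, carrier_assigned => fragile_item]; (13) [backorder, route_local => dock_ready]. Adds fragile_item, dock_ready.
Round 4: (2) [fragile_item, order_received => insured]; (4) [dock_ready => priority_ship]. Adds insured, priority_ship.
Round 5: (1) [insured => stock_available]; (3) [insured => cond_7]. Adds stock_available, cond_7.
Round 6: (5) [stock_available, priority_ship => notify_customer]. Adds notify_customer.
Closure: {address_valid, backorder, carrier_assigned, cond_1, cond_2, cond_7, dock_ready, fragile_item, hazmat_flag, insured, labeled, manifest_closed, notify_customer, order_received, oversize_item, packed, payment_cleared, pick_ticket, priority_ship, restock_request, route_local, shipped, split_shipment, stock_available, stock_low} — 25 facts.

25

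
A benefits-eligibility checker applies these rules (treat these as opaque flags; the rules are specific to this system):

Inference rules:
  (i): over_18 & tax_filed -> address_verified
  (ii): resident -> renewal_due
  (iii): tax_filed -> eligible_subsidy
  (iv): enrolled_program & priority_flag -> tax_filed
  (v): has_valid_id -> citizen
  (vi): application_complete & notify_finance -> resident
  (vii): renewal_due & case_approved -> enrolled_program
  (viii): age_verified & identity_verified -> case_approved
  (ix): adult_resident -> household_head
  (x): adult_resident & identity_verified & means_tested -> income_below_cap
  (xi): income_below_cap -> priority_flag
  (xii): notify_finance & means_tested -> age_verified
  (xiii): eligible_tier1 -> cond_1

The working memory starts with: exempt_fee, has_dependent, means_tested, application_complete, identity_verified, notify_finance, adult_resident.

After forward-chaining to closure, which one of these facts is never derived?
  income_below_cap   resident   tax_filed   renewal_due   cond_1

cond_1

Round 1: (vi) [application_complete & notify_finance -> resident]; (ix) [adult_resident -> household_head]; (x) [adult_resident & identity_verified & means_tested -> income_below_cap]; (xii) [notify_finance & means_tested -> age_verified]. Adds resident, household_head, income_below_cap, age_verified.
Round 2: (ii) [resident -> renewal_due]; (viii) [age_verified & identity_verified -> case_approved]; (xi) [income_below_cap -> priority_flag]. Adds renewal_due, case_approved, priority_flag.
Round 3: (vii) [renewal_due & case_approved -> enrolled_program]. Adds enrolled_program.
Round 4: (iv) [enrolled_program & priority_flag -> tax_filed]. Adds tax_filed.
Round 5: (iii) [tax_filed -> eligible_subsidy]. Adds eligible_subsidy.
Derived: renewal_due (round 2), income_below_cap (round 1), resident (round 1), tax_filed (round 4). cond_1 never appears in any round.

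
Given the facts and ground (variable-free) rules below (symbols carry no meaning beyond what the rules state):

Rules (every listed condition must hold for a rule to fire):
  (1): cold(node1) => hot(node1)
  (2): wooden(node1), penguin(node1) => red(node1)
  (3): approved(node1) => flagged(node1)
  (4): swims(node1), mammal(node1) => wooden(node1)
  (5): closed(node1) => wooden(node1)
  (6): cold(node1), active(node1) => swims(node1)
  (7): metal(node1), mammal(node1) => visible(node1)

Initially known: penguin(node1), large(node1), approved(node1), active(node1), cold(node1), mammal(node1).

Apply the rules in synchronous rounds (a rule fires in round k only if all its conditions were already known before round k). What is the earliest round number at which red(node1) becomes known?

3

Round 1 fires (1), (3), (6), giving hot(node1), flagged(node1), swims(node1).
Round 2 fires (4), giving wooden(node1).
Round 3 fires (2), giving red(node1).
red(node1) first appears in round 3.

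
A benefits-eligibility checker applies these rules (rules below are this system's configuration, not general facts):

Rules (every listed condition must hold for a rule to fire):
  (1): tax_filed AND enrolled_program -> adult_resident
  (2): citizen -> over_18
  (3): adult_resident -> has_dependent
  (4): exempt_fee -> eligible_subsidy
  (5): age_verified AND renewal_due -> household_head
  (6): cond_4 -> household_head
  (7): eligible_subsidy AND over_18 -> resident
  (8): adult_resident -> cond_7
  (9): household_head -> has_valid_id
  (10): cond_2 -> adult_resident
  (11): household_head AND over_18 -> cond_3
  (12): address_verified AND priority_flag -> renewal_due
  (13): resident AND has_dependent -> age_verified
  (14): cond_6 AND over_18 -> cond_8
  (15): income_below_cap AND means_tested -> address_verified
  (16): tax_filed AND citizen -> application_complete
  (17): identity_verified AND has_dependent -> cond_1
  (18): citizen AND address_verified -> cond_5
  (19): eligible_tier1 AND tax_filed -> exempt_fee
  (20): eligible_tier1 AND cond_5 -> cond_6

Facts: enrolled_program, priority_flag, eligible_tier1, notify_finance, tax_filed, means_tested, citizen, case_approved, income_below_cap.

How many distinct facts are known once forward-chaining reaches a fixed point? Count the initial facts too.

Round 1 fires (1), (2), (15), (16), (19), giving adult_resident, over_18, address_verified, application_complete, exempt_fee.
Round 2 fires (3), (4), (8), (12), (18), giving has_dependent, eligible_subsidy, cond_7, renewal_due, cond_5.
Round 3 fires (7), (20), giving resident, cond_6.
Round 4 fires (13), (14), giving age_verified, cond_8.
Round 5 fires (5), giving household_head.
Round 6 fires (9), (11), giving has_valid_id, cond_3.
Closure: {address_verified, adult_resident, age_verified, application_complete, case_approved, citizen, cond_3, cond_5, cond_6, cond_7, cond_8, eligible_subsidy, eligible_tier1, enrolled_program, exempt_fee, has_dependent, has_valid_id, household_head, income_below_cap, means_tested, notify_finance, over_18, priority_flag, renewal_due, resident, tax_filed} — 26 facts.

26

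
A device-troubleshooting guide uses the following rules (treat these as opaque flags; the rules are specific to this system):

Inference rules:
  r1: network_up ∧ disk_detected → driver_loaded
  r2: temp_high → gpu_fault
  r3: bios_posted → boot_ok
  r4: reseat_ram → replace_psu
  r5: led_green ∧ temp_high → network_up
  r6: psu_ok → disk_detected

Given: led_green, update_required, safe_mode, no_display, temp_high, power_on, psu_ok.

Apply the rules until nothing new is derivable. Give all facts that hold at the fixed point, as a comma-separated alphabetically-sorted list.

disk_detected, driver_loaded, gpu_fault, led_green, network_up, no_display, power_on, psu_ok, safe_mode, temp_high, update_required

[1] r2 [temp_high → gpu_fault]; r5 [led_green ∧ temp_high → network_up]; r6 [psu_ok → disk_detected]. ⇒ new: gpu_fault, network_up, disk_detected.
[2] r1 [network_up ∧ disk_detected → driver_loaded]. ⇒ new: driver_loaded.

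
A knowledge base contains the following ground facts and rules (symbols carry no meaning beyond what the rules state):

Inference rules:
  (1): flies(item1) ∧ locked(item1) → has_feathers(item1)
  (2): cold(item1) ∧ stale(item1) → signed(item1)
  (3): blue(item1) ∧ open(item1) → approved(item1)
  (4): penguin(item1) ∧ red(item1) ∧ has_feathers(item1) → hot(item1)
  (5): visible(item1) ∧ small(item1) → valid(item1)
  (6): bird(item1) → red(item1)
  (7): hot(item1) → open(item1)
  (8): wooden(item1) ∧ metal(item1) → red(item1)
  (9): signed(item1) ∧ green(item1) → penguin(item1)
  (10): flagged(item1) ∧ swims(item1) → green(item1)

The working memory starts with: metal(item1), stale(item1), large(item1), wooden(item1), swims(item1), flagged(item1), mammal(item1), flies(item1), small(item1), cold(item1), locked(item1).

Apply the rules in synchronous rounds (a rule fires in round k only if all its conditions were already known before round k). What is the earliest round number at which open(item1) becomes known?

4

Round 1 — (1), (2), (8), (10), derive has_feathers(item1), signed(item1), red(item1), green(item1).
Round 2 — (9), derive penguin(item1).
Round 3 — (4), derive hot(item1).
Round 4 — (7), derive open(item1).
open(item1) first appears in round 4.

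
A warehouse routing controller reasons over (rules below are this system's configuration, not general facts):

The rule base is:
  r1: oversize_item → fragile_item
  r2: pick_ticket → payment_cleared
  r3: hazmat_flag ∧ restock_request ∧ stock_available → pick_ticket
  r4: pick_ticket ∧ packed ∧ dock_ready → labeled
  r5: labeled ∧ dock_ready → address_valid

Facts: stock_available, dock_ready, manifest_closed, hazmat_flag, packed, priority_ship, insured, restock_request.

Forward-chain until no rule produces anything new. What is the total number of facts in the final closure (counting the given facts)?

Round 1 fires r3, giving pick_ticket.
Round 2 fires r2, r4, giving payment_cleared, labeled.
Round 3 fires r5, giving address_valid.
Closure: {address_valid, dock_ready, hazmat_flag, insured, labeled, manifest_closed, packed, payment_cleared, pick_ticket, priority_ship, restock_request, stock_available} — 12 facts.

12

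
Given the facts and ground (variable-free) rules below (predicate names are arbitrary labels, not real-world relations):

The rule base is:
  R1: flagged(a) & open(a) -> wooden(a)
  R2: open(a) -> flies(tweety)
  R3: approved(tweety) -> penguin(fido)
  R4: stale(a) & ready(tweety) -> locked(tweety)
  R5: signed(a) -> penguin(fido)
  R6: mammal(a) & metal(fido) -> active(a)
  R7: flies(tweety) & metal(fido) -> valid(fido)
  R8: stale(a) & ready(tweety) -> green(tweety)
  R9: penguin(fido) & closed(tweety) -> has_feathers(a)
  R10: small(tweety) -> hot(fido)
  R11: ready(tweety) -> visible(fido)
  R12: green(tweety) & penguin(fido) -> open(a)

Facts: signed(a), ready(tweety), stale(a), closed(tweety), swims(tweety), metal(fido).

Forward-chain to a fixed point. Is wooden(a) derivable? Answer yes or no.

[1] R4 [stale(a) & ready(tweety) -> locked(tweety)]; R5 [signed(a) -> penguin(fido)]; R8 [stale(a) & ready(tweety) -> green(tweety)]; R11 [ready(tweety) -> visible(fido)]. ⇒ new: locked(tweety), penguin(fido), green(tweety), visible(fido).
[2] R9 [penguin(fido) & closed(tweety) -> has_feathers(a)]; R12 [green(tweety) & penguin(fido) -> open(a)]. ⇒ new: has_feathers(a), open(a).
[3] R2 [open(a) -> flies(tweety)]. ⇒ new: flies(tweety).
[4] R7 [flies(tweety) & metal(fido) -> valid(fido)]. ⇒ new: valid(fido).
Fixed point reached. wooden(a) is concluded only by R1; R1 needs flagged(a) (never derived).

no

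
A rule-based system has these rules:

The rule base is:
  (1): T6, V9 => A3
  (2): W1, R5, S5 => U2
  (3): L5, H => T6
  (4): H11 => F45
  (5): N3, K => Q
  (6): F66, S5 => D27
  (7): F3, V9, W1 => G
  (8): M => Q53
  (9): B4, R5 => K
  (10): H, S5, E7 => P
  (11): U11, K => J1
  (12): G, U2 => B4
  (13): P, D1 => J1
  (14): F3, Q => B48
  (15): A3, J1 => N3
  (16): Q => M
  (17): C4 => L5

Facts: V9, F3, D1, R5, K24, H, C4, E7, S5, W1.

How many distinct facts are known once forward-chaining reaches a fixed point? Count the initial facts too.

24

Round 1 fires (2), (7), (10), (17), giving U2, G, P, L5.
Round 2 fires (3), (12), (13), giving T6, B4, J1.
Round 3 fires (1), (9), giving A3, K.
Round 4 fires (15), giving N3.
Round 5 fires (5), giving Q.
Round 6 fires (14), (16), giving B48, M.
Round 7 fires (8), giving Q53.
Closure: {A3, B4, B48, C4, D1, E7, F3, G, H, J1, K, K24, L5, M, N3, P, Q, Q53, R5, S5, T6, U2, V9, W1} — 24 facts.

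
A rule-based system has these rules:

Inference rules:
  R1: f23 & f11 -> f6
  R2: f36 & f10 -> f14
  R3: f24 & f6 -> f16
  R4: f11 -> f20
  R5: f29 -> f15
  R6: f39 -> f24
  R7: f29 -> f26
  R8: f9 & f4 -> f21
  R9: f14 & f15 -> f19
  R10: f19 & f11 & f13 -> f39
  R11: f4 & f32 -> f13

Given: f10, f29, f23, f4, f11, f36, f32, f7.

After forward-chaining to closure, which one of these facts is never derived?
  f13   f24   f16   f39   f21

Round 1 fires R1, R2, R4, R5, R7, R11, giving f6, f14, f20, f15, f26, f13.
Round 2 fires R9, giving f19.
Round 3 fires R10, giving f39.
Round 4 fires R6, giving f24.
Round 5 fires R3, giving f16.
Derived: f24 (round 4), f39 (round 3), f16 (round 5), f13 (round 1). f21 never appears in any round.

f21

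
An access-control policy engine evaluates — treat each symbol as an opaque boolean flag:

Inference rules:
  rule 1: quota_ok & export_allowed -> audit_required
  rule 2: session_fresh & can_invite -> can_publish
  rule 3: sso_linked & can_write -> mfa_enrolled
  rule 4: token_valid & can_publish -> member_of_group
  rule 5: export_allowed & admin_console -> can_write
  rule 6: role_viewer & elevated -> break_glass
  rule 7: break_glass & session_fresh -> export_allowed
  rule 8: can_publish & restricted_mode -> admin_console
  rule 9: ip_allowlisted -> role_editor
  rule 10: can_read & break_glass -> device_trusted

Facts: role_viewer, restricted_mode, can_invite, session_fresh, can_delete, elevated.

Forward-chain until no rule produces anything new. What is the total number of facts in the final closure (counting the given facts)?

11

Round 1 fires rule 2, rule 6, giving can_publish, break_glass.
Round 2 fires rule 7, rule 8, giving export_allowed, admin_console.
Round 3 fires rule 5, giving can_write.
Closure: {admin_console, break_glass, can_delete, can_invite, can_publish, can_write, elevated, export_allowed, restricted_mode, role_viewer, session_fresh} — 11 facts.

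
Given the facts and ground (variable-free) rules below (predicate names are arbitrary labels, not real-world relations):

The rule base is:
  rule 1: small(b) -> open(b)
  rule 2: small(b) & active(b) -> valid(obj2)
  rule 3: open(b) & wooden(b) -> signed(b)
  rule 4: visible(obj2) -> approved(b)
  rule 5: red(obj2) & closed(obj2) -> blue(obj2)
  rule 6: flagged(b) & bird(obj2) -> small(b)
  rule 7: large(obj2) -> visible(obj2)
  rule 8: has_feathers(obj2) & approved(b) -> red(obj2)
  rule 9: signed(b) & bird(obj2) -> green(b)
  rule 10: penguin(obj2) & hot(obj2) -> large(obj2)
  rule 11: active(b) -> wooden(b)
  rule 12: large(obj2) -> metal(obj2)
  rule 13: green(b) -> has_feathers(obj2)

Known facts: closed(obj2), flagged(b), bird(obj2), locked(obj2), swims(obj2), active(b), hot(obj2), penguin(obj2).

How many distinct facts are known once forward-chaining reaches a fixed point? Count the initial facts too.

Round 1 — rule 6, rule 10, rule 11, derive small(b), large(obj2), wooden(b).
Round 2 — rule 1, rule 2, rule 7, rule 12, derive open(b), valid(obj2), visible(obj2), metal(obj2).
Round 3 — rule 3, rule 4, derive signed(b), approved(b).
Round 4 — rule 9, derive green(b).
Round 5 — rule 13, derive has_feathers(obj2).
Round 6 — rule 8, derive red(obj2).
Round 7 — rule 5, derive blue(obj2).
Closure: {active(b), approved(b), bird(obj2), blue(obj2), closed(obj2), flagged(b), green(b), has_feathers(obj2), hot(obj2), large(obj2), locked(obj2), metal(obj2), open(b), penguin(obj2), red(obj2), signed(b), small(b), swims(obj2), valid(obj2), visible(obj2), wooden(b)} — 21 facts.

21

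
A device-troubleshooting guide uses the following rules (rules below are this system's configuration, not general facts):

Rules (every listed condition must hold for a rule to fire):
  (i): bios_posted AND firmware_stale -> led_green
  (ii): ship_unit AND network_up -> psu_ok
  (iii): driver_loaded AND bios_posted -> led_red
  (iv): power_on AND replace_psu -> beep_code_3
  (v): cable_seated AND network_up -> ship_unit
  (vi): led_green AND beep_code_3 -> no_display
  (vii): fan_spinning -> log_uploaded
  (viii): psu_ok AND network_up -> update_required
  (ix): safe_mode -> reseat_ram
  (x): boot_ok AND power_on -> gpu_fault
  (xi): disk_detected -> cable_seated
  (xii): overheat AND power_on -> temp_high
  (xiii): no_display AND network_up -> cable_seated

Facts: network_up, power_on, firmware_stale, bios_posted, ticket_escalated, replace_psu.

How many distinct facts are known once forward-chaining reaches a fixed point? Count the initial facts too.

Round 1 — (i), (iv), derive led_green, beep_code_3.
Round 2 — (vi), derive no_display.
Round 3 — (xiii), derive cable_seated.
Round 4 — (v), derive ship_unit.
Round 5 — (ii), derive psu_ok.
Round 6 — (viii), derive update_required.
Closure: {beep_code_3, bios_posted, cable_seated, firmware_stale, led_green, network_up, no_display, power_on, psu_ok, replace_psu, ship_unit, ticket_escalated, update_required} — 13 facts.

13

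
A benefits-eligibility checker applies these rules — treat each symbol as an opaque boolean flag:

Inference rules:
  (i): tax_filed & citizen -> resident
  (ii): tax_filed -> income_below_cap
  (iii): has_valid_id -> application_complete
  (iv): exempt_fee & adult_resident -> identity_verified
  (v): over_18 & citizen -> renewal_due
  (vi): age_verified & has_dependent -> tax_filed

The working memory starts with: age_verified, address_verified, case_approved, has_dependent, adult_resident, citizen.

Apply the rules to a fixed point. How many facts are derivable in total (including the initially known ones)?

9

[1] (vi) [age_verified & has_dependent -> tax_filed]. ⇒ new: tax_filed.
[2] (i) [tax_filed & citizen -> resident]; (ii) [tax_filed -> income_below_cap]. ⇒ new: resident, income_below_cap.
Closure: {address_verified, adult_resident, age_verified, case_approved, citizen, has_dependent, income_below_cap, resident, tax_filed} — 9 facts.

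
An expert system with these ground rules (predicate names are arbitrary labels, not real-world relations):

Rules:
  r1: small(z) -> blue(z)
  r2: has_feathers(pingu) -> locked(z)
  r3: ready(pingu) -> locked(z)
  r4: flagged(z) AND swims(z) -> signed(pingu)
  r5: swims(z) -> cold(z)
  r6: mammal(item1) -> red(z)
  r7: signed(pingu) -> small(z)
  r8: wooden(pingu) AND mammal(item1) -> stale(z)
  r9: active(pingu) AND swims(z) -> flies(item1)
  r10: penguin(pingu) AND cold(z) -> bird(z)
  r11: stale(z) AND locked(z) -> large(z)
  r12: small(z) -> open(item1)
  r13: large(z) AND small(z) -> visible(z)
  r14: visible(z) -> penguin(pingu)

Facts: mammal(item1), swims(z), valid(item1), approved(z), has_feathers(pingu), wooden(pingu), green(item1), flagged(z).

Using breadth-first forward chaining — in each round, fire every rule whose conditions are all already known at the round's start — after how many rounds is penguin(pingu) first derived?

Round 1: r2 [has_feathers(pingu) -> locked(z)]; r4 [flagged(z) AND swims(z) -> signed(pingu)]; r5 [swims(z) -> cold(z)]; r6 [mammal(item1) -> red(z)]; r8 [wooden(pingu) AND mammal(item1) -> stale(z)]. New: locked(z), signed(pingu), cold(z), red(z), stale(z).
Round 2: r7 [signed(pingu) -> small(z)]; r11 [stale(z) AND locked(z) -> large(z)]. New: small(z), large(z).
Round 3: r1 [small(z) -> blue(z)]; r12 [small(z) -> open(item1)]; r13 [large(z) AND small(z) -> visible(z)]. New: blue(z), open(item1), visible(z).
Round 4: r14 [visible(z) -> penguin(pingu)]. New: penguin(pingu).
penguin(pingu) first appears in round 4.

4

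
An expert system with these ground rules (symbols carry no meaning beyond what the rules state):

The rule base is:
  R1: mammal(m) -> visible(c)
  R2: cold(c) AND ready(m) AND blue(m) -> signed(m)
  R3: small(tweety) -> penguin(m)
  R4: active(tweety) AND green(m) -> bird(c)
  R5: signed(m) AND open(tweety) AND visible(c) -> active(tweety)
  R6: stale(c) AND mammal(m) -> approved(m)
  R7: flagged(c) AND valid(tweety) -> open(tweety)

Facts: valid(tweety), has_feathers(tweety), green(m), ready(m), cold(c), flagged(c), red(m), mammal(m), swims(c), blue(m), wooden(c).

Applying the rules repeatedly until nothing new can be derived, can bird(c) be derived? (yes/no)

yes

[1] R1 [mammal(m) -> visible(c)]; R2 [cold(c) AND ready(m) AND blue(m) -> signed(m)]; R7 [flagged(c) AND valid(tweety) -> open(tweety)]. ⇒ new: visible(c), signed(m), open(tweety).
[2] R5 [signed(m) AND open(tweety) AND visible(c) -> active(tweety)]. ⇒ new: active(tweety).
[3] R4 [active(tweety) AND green(m) -> bird(c)]. ⇒ new: bird(c).
bird(c) appears in round 3, so it is derivable.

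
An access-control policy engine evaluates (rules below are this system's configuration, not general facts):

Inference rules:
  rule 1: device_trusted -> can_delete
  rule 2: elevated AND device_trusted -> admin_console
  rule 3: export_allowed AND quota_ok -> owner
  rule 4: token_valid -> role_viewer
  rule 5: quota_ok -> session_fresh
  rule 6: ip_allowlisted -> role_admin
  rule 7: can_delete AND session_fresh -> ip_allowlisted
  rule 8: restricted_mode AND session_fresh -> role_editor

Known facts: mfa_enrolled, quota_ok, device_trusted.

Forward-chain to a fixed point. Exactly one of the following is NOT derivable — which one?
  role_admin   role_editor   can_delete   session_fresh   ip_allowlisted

role_editor

Round 1 — rule 1, rule 5, derive can_delete, session_fresh.
Round 2 — rule 7, derive ip_allowlisted.
Round 3 — rule 6, derive role_admin.
Derived: ip_allowlisted (round 2), session_fresh (round 1), role_admin (round 3), can_delete (round 1). role_editor never appears in any round.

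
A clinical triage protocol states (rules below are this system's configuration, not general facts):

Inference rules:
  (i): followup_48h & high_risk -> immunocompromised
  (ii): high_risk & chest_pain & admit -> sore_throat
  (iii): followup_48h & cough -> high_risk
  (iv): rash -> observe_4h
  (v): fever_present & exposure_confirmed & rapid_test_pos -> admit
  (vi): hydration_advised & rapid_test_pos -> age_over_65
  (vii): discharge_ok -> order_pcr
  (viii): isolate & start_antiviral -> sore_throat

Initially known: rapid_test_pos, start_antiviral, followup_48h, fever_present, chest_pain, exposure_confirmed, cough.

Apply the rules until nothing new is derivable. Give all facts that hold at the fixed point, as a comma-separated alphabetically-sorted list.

Round 1: (iii) [followup_48h & cough -> high_risk]; (v) [fever_present & exposure_confirmed & rapid_test_pos -> admit]. New: high_risk, admit.
Round 2: (i) [followup_48h & high_risk -> immunocompromised]; (ii) [high_risk & chest_pain & admit -> sore_throat]. New: immunocompromised, sore_throat.

admit, chest_pain, cough, exposure_confirmed, fever_present, followup_48h, high_risk, immunocompromised, rapid_test_pos, sore_throat, start_antiviral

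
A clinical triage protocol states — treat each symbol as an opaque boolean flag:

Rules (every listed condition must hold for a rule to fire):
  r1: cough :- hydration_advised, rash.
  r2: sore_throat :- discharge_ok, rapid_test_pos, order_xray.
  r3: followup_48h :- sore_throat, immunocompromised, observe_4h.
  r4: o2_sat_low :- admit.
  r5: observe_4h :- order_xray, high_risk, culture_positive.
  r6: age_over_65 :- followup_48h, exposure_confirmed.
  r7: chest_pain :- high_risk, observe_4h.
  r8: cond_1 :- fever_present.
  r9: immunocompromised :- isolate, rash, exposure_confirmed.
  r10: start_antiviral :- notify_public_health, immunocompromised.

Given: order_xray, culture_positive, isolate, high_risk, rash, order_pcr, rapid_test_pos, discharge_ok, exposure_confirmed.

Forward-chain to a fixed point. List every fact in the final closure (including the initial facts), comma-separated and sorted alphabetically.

Round 1: r2 [sore_throat :- discharge_ok, rapid_test_pos, order_xray.]; r5 [observe_4h :- order_xray, high_risk, culture_positive.]; r9 [immunocompromised :- isolate, rash, exposure_confirmed.]. Adds sore_throat, observe_4h, immunocompromised.
Round 2: r3 [followup_48h :- sore_throat, immunocompromised, observe_4h.]; r7 [chest_pain :- high_risk, observe_4h.]. Adds followup_48h, chest_pain.
Round 3: r6 [age_over_65 :- followup_48h, exposure_confirmed.]. Adds age_over_65.

age_over_65, chest_pain, culture_positive, discharge_ok, exposure_confirmed, followup_48h, high_risk, immunocompromised, isolate, observe_4h, order_pcr, order_xray, rapid_test_pos, rash, sore_throat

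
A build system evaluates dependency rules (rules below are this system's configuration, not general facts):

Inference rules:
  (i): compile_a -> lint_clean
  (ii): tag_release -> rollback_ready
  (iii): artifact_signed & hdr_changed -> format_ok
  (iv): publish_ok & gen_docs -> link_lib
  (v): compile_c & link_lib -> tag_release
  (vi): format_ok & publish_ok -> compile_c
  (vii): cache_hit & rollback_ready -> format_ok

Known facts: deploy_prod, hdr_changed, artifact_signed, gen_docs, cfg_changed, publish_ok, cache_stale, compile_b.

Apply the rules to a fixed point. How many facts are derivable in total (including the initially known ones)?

Round 1: (iii) [artifact_signed & hdr_changed -> format_ok]; (iv) [publish_ok & gen_docs -> link_lib]. New: format_ok, link_lib.
Round 2: (vi) [format_ok & publish_ok -> compile_c]. New: compile_c.
Round 3: (v) [compile_c & link_lib -> tag_release]. New: tag_release.
Round 4: (ii) [tag_release -> rollback_ready]. New: rollback_ready.
Closure: {artifact_signed, cache_stale, cfg_changed, compile_b, compile_c, deploy_prod, format_ok, gen_docs, hdr_changed, link_lib, publish_ok, rollback_ready, tag_release} — 13 facts.

13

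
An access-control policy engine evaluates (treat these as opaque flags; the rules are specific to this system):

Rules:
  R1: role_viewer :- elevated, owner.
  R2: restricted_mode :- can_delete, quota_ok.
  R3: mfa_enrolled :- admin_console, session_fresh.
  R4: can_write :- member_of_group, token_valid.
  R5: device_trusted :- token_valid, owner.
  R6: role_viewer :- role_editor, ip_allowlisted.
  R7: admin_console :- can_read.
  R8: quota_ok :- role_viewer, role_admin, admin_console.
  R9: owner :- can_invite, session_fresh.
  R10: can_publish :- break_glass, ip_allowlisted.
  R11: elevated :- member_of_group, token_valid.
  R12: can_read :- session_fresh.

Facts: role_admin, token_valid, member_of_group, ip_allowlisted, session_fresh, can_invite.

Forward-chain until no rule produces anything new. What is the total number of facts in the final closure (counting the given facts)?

15

Round 1 — R4, R9, R11, R12, derive can_write, owner, elevated, can_read.
Round 2 — R1, R5, R7, derive role_viewer, device_trusted, admin_console.
Round 3 — R3, R8, derive mfa_enrolled, quota_ok.
Closure: {admin_console, can_invite, can_read, can_write, device_trusted, elevated, ip_allowlisted, member_of_group, mfa_enrolled, owner, quota_ok, role_admin, role_viewer, session_fresh, token_valid} — 15 facts.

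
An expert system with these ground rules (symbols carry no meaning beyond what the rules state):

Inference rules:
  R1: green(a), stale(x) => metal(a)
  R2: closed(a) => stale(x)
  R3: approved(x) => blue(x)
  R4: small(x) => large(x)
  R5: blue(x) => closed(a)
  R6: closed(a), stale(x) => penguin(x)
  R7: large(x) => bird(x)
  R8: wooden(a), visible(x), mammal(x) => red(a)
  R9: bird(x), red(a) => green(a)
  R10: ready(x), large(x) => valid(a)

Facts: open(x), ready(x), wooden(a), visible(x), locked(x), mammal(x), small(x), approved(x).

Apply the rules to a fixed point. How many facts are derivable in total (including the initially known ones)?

18

Round 1: R3 [approved(x) => blue(x)]; R4 [small(x) => large(x)]; R8 [wooden(a), visible(x), mammal(x) => red(a)]. Adds blue(x), large(x), red(a).
Round 2: R5 [blue(x) => closed(a)]; R7 [large(x) => bird(x)]; R10 [ready(x), large(x) => valid(a)]. Adds closed(a), bird(x), valid(a).
Round 3: R2 [closed(a) => stale(x)]; R9 [bird(x), red(a) => green(a)]. Adds stale(x), green(a).
Round 4: R1 [green(a), stale(x) => metal(a)]; R6 [closed(a), stale(x) => penguin(x)]. Adds metal(a), penguin(x).
Closure: {approved(x), bird(x), blue(x), closed(a), green(a), large(x), locked(x), mammal(x), metal(a), open(x), penguin(x), ready(x), red(a), small(x), stale(x), valid(a), visible(x), wooden(a)} — 18 facts.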